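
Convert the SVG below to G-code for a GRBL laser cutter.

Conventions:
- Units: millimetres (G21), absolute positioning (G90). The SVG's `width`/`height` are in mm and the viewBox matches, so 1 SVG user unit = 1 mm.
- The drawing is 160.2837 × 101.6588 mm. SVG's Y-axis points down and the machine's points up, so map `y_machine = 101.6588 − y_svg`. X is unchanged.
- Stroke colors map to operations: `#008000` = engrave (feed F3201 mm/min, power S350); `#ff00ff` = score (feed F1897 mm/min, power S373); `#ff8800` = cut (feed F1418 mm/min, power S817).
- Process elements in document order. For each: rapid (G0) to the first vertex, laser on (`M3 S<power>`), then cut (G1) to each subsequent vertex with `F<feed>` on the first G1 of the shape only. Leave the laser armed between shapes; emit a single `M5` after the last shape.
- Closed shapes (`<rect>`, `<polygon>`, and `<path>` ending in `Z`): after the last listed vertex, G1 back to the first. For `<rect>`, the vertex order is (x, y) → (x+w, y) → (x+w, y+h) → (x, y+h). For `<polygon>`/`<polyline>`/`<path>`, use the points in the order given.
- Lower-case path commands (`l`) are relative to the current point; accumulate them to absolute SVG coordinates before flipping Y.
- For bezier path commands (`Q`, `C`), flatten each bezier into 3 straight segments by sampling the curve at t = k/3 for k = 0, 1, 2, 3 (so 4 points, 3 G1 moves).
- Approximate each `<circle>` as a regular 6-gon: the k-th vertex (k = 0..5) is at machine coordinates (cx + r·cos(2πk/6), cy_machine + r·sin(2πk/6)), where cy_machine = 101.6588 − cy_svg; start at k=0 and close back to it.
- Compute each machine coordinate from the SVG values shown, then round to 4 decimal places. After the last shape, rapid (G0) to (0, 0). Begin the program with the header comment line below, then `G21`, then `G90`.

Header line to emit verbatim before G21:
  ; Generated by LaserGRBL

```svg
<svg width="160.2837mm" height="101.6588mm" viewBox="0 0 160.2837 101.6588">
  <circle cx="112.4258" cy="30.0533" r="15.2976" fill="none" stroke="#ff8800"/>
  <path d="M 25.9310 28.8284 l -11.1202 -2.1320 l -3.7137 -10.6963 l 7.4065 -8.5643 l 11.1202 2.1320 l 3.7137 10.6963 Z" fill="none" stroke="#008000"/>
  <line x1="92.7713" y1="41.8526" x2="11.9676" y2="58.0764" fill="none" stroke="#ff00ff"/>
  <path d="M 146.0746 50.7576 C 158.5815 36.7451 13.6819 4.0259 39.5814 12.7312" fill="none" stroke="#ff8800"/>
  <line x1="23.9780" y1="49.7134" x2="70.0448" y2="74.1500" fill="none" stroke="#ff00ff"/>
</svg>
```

; Generated by LaserGRBL
G21
G90
G0 X127.7234 Y71.6055
M3 S817
G1 X120.0746 Y84.8536 F1418
G1 X104.7770 Y84.8536
G1 X97.1282 Y71.6055
G1 X104.7770 Y58.3574
G1 X120.0746 Y58.3574
G1 X127.7234 Y71.6055
G0 X25.9310 Y72.8304
M3 S350
G1 X14.8108 Y74.9624 F3201
G1 X11.0971 Y85.6587
G1 X18.5036 Y94.2230
G1 X29.6238 Y92.0910
G1 X33.3375 Y81.3947
G1 X25.9310 Y72.8304
G0 X92.7713 Y59.8062
M3 S373
G1 X11.9676 Y43.5824 F1897
G0 X146.0746 Y50.9012
M3 S817
G1 X118.2684 Y68.9222 F1418
G1 X58.4592 Y86.0518
G1 X39.5814 Y88.9276
G0 X23.9780 Y51.9454
M3 S373
G1 X70.0448 Y27.5088 F1897
M5
G0 X0.0000 Y0.0000

viewBox `0 0 160.2837 101.6588` with mm width/height → 1 unit = 1 mm. Flip: y_m = 101.6588 − y_svg.

**Shape 1** — `<circle>` circle, stroke `#ff8800` → cut (S817, F1418). Machine vertices: (127.7234,71.6055) → (120.0746,84.8536) → (104.7770,84.8536) → (97.1282,71.6055) → (104.7770,58.3574) → (120.0746,58.3574) → (127.7234,71.6055). Closed: final G1 returns to the first vertex.

**Shape 2** — `<path>` regular polygon, stroke `#008000` → engrave (S350, F3201). Machine vertices: (25.9310,72.8304) → (14.8108,74.9624) → (11.0971,85.6587) → (18.5036,94.2230) → (29.6238,92.0910) → (33.3375,81.3947) → (25.9310,72.8304). Closed: final G1 returns to the first vertex.

**Shape 3** — `<line>` line segment, stroke `#ff00ff` → score (S373, F1897). Machine vertices: (92.7713,59.8062) → (11.9676,43.5824). Open path.

**Shape 4** — `<path>` cubic bezier, stroke `#ff8800` → cut (S817, F1418). Control points (SVG): P0=(146.0746,50.7576), P1=(158.5815,36.7451), P2=(13.6819,4.0259), P3=(39.5814,12.7312); sampled at t=k/3. Machine vertices: (146.0746,50.9012) → (118.2684,68.9222) → (58.4592,86.0518) → (39.5814,88.9276). Open path.

**Shape 5** — `<line>` line segment, stroke `#ff00ff` → score (S373, F1897). Machine vertices: (23.9780,51.9454) → (70.0448,27.5088). Open path.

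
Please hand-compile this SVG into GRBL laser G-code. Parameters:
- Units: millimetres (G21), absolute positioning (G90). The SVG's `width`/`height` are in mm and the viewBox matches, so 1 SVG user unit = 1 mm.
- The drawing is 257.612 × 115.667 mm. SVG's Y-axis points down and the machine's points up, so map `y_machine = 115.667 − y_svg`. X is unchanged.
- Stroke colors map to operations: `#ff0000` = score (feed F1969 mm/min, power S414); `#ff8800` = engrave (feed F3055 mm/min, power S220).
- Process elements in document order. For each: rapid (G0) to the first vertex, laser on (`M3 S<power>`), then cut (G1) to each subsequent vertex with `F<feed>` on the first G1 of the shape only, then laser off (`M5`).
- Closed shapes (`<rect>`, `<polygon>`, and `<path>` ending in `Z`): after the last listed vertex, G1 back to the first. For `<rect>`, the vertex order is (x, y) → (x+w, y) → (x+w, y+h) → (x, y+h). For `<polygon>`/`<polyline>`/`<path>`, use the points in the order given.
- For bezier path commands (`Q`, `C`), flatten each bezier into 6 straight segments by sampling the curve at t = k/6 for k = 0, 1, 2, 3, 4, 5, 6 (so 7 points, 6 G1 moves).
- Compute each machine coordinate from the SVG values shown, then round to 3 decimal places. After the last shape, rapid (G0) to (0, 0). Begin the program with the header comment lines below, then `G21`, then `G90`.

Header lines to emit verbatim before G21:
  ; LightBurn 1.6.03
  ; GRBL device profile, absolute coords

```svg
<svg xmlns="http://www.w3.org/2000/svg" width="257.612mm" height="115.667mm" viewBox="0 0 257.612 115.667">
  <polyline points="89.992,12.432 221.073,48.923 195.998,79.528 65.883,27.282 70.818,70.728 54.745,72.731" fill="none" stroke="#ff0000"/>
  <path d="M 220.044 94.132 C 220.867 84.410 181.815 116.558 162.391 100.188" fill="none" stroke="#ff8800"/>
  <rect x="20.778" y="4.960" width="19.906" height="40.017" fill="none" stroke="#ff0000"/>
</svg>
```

viewBox `0 0 257.612 115.667` with mm width/height → 1 unit = 1 mm. Flip: y_m = 115.667 − y_svg.

**Shape 1** — `<polyline>` open polyline, stroke `#ff0000` → score (S414, F1969). Machine vertices: (89.992,103.235) → (221.073,66.744) → (195.998,36.139) → (65.883,88.385) → (70.818,44.939) → (54.745,42.936). Open path.

**Shape 2** — `<path>` cubic bezier, stroke `#ff8800` → engrave (S220, F3055). Control points (SVG): P0=(220.044,94.132), P1=(220.867,84.410), P2=(181.815,116.558), P3=(162.391,100.188); sampled at t=k/6. Machine vertices: (220.044,21.535) → (217.408,23.325) → (209.779,20.648) → (198.810,16.014) → (186.154,11.934) → (173.463,10.919) → (162.391,15.479). Open path.

**Shape 3** — `<rect>` rectangle, stroke `#ff0000` → score (S414, F1969). Machine vertices: (20.778,110.707) → (40.684,110.707) → (40.684,70.690) → (20.778,70.690) → (20.778,110.707). Closed: final G1 returns to the first vertex.

; LightBurn 1.6.03
; GRBL device profile, absolute coords
G21
G90
G0 X89.992 Y103.235
M3 S414
G1 X221.073 Y66.744 F1969
G1 X195.998 Y36.139
G1 X65.883 Y88.385
G1 X70.818 Y44.939
G1 X54.745 Y42.936
M5
G0 X220.044 Y21.535
M3 S220
G1 X217.408 Y23.325 F3055
G1 X209.779 Y20.648
G1 X198.810 Y16.014
G1 X186.154 Y11.934
G1 X173.463 Y10.919
G1 X162.391 Y15.479
M5
G0 X20.778 Y110.707
M3 S414
G1 X40.684 Y110.707 F1969
G1 X40.684 Y70.690
G1 X20.778 Y70.690
G1 X20.778 Y110.707
M5
G0 X0.000 Y0.000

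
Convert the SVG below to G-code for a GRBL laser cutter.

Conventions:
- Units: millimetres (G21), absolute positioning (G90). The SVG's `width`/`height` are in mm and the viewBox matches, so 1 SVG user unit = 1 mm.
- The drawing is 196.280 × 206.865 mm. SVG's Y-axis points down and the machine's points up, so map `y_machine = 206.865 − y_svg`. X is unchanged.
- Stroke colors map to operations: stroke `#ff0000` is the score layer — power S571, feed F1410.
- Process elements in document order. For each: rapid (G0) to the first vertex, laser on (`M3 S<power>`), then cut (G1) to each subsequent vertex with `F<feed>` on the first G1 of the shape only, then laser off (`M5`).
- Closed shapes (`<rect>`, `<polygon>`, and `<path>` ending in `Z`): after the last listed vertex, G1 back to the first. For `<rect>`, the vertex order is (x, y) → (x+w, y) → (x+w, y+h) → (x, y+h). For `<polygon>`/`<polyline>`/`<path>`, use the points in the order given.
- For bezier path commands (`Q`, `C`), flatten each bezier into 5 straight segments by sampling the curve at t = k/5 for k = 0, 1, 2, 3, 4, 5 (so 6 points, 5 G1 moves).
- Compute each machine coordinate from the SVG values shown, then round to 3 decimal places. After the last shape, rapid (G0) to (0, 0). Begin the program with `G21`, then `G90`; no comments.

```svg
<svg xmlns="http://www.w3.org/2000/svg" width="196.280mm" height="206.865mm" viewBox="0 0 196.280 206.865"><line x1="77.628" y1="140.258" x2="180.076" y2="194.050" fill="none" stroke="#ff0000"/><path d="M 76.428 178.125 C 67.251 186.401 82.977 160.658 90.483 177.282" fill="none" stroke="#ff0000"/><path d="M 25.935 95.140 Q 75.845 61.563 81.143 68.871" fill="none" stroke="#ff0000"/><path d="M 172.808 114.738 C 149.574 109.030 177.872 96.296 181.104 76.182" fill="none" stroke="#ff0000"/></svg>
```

Since the viewBox matches the mm dimensions, user units are millimetres directly. The only transform is the Y-flip y_m = 206.865 − y_svg.

Shape 1 is a line segment drawn with `<line>`. Its stroke #ff0000 means score at S571, F1410. After flipping Y the toolpath is (77.628,66.607) → (180.076,12.815).

Shape 2 is a cubic bezier drawn with `<path>`. Its stroke #ff0000 means score at S571, F1410. After flipping Y the toolpath is (76.428,28.740) → (73.645,27.246) → (75.249,30.249) → (79.650,34.084) → (85.258,35.084) → (90.483,29.583).

Shape 3 is a quadratic bezier drawn with `<path>`. Its stroke #ff0000 means score at S571, F1410. After flipping Y the toolpath is (25.935,111.725) → (44.115,123.520) → (58.725,132.045) → (69.767,137.299) → (77.239,139.282) → (81.143,137.994).

Shape 4 is a cubic bezier drawn with `<path>`. Its stroke #ff0000 means score at S571, F1410. After flipping Y the toolpath is (172.808,92.127) → (164.439,96.398) → (164.760,102.372) → (170.096,110.066) → (176.770,119.497) → (181.104,130.683).

G21
G90
G0 X77.628 Y66.607
M3 S571
G1 X180.076 Y12.815 F1410
M5
G0 X76.428 Y28.740
M3 S571
G1 X73.645 Y27.246 F1410
G1 X75.249 Y30.249
G1 X79.650 Y34.084
G1 X85.258 Y35.084
G1 X90.483 Y29.583
M5
G0 X25.935 Y111.725
M3 S571
G1 X44.115 Y123.520 F1410
G1 X58.725 Y132.045
G1 X69.767 Y137.299
G1 X77.239 Y139.282
G1 X81.143 Y137.994
M5
G0 X172.808 Y92.127
M3 S571
G1 X164.439 Y96.398 F1410
G1 X164.760 Y102.372
G1 X170.096 Y110.066
G1 X176.770 Y119.497
G1 X181.104 Y130.683
M5
G0 X0.000 Y0.000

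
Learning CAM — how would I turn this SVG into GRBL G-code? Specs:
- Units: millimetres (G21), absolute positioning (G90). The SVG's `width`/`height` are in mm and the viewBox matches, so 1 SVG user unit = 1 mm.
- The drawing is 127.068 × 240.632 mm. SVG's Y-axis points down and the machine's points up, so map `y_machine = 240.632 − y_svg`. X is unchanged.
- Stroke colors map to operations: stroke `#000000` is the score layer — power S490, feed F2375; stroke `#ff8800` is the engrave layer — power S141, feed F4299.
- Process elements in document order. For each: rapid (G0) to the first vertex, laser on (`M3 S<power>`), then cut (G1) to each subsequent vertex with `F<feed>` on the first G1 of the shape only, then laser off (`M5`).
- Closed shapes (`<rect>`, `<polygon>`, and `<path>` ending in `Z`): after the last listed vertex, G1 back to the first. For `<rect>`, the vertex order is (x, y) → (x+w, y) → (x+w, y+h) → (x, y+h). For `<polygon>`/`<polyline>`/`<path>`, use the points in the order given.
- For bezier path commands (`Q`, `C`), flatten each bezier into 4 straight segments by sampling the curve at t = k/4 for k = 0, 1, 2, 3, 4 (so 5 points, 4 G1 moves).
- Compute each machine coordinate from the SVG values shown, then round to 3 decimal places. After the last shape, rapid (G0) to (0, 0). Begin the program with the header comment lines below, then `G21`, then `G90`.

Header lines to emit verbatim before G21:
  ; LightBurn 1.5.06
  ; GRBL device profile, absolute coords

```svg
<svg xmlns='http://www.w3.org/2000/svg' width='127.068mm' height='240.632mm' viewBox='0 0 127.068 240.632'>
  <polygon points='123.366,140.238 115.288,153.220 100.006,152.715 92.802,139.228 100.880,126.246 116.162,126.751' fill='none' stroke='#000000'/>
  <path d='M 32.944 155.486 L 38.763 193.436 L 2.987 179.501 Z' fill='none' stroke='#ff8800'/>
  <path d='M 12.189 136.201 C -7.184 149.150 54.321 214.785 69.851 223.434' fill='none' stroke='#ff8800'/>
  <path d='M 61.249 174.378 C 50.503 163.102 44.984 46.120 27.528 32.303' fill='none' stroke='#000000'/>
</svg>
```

; LightBurn 1.5.06
; GRBL device profile, absolute coords
G21
G90
G0 X123.366 Y100.394
M3 S490
G1 X115.288 Y87.412 F2375
G1 X100.006 Y87.917
G1 X92.802 Y101.404
G1 X100.880 Y114.386
G1 X116.162 Y113.881
G1 X123.366 Y100.394
M5
G0 X32.944 Y85.146
M3 S141
G1 X38.763 Y47.196 F4299
G1 X2.987 Y61.131
G1 X32.944 Y85.146
M5
G0 X12.189 Y104.431
M3 S141
G1 X10.842 Y86.554 F4299
G1 X27.931 Y59.202
G1 X51.565 Y32.656
G1 X69.851 Y17.198
M5
G0 X61.249 Y66.254
M3 S490
G1 X53.901 Y91.267 F2375
G1 X46.905 Y136.339
G1 X38.650 Y181.886
G1 X27.528 Y208.329
M5
G0 X0.000 Y0.000

Since the viewBox matches the mm dimensions, user units are millimetres directly. The only transform is the Y-flip y_m = 240.632 − y_svg.

Shape 1 is a regular polygon drawn with `<polygon>`. Its stroke #000000 means score at S490, F2375. After flipping Y the toolpath is (123.366,100.394) → (115.288,87.412) → (100.006,87.917) → (92.802,101.404) → (100.880,114.386) → (116.162,113.881) → (123.366,100.394), returning to the start.

Shape 2 is a regular polygon drawn with `<path>`. Its stroke #ff8800 means engrave at S141, F4299. After flipping Y the toolpath is (32.944,85.146) → (38.763,47.196) → (2.987,61.131) → (32.944,85.146), returning to the start.

Shape 3 is a cubic bezier drawn with `<path>`. Its stroke #ff8800 means engrave at S141, F4299. After flipping Y the toolpath is (12.189,104.431) → (10.842,86.554) → (27.931,59.202) → (51.565,32.656) → (69.851,17.198).

Shape 4 is a cubic bezier drawn with `<path>`. Its stroke #000000 means score at S490, F2375. After flipping Y the toolpath is (61.249,66.254) → (53.901,91.267) → (46.905,136.339) → (38.650,181.886) → (27.528,208.329).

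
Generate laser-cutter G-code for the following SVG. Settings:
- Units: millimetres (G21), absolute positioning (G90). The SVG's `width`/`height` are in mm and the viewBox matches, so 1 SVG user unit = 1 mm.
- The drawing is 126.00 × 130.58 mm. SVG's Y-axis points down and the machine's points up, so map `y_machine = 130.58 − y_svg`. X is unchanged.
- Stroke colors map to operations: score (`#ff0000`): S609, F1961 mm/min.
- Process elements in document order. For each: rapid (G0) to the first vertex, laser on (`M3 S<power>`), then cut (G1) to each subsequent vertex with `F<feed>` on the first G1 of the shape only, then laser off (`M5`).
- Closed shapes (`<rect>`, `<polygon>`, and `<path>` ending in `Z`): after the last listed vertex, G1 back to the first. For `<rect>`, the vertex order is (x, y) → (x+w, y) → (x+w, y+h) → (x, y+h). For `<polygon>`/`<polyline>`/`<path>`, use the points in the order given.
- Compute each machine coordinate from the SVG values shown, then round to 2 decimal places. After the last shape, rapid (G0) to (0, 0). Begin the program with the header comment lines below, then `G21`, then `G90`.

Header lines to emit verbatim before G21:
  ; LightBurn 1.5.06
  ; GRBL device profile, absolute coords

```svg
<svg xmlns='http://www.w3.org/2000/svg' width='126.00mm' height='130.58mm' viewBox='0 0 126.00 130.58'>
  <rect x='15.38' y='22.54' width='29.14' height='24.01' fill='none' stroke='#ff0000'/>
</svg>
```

1 u = 1 mm; y_m = 130.58 − y.

[1] `<rect>` rectangle, #ff0000→score S609 F1961: (15.38,108.04) → (44.52,108.04) → (44.52,84.03) → (15.38,84.03) → (15.38,108.04) (closed)

; LightBurn 1.5.06
; GRBL device profile, absolute coords
G21
G90
G0 X15.38 Y108.04
M3 S609
G1 X44.52 Y108.04 F1961
G1 X44.52 Y84.03
G1 X15.38 Y84.03
G1 X15.38 Y108.04
M5
G0 X0.00 Y0.00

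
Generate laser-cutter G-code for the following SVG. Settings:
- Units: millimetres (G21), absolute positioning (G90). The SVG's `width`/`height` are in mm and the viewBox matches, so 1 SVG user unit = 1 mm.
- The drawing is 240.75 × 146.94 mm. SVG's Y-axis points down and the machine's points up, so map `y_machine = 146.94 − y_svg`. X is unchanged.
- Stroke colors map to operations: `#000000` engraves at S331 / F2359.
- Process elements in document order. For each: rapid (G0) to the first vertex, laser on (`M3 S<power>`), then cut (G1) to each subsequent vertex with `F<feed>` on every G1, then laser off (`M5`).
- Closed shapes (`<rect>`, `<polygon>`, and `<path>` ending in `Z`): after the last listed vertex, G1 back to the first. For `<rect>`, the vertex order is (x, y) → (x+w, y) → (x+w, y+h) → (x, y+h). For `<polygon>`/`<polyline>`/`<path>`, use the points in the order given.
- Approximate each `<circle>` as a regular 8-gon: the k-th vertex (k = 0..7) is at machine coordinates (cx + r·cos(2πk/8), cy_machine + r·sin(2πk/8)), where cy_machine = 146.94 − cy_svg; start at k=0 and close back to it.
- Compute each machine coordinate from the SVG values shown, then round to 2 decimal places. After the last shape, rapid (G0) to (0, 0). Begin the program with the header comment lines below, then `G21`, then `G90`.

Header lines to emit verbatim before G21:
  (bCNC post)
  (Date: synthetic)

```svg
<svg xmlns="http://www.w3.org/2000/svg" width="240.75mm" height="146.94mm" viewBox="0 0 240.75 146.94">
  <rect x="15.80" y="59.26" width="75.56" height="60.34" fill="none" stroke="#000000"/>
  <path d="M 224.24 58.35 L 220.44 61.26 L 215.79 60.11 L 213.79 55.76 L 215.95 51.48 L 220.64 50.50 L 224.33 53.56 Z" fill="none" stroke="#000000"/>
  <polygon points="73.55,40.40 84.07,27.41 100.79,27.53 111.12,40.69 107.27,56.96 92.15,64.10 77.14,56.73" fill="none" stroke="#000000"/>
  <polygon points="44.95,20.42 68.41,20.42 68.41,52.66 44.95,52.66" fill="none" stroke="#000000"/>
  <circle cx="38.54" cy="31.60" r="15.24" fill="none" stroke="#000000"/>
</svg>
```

Since the viewBox matches the mm dimensions, user units are millimetres directly. The only transform is the Y-flip y_m = 146.94 − y_svg.

Shape 1 is a rectangle drawn with `<rect>`. Its stroke #000000 means engrave at S331, F2359. After flipping Y the toolpath is (15.80,87.68) → (91.36,87.68) → (91.36,27.34) → (15.80,27.34) → (15.80,87.68), returning to the start.

Shape 2 is a regular polygon drawn with `<path>`. Its stroke #000000 means engrave at S331, F2359. After flipping Y the toolpath is (224.24,88.59) → (220.44,85.68) → (215.79,86.83) → (213.79,91.18) → (215.95,95.46) → (220.64,96.44) → (224.33,93.38) → (224.24,88.59), returning to the start.

Shape 3 is a regular polygon drawn with `<polygon>`. Its stroke #000000 means engrave at S331, F2359. After flipping Y the toolpath is (73.55,106.54) → (84.07,119.53) → (100.79,119.41) → (111.12,106.25) → (107.27,89.98) → (92.15,82.84) → (77.14,90.21) → (73.55,106.54), returning to the start.

Shape 4 is a rectangle drawn with `<polygon>`. Its stroke #000000 means engrave at S331, F2359. After flipping Y the toolpath is (44.95,126.52) → (68.41,126.52) → (68.41,94.28) → (44.95,94.28) → (44.95,126.52), returning to the start.

Shape 5 is a circle drawn with `<circle>`. Its stroke #000000 means engrave at S331, F2359. After flipping Y the toolpath is (53.78,115.34) → (49.32,126.12) → (38.54,130.58) → (27.76,126.12) → (23.30,115.34) → (27.76,104.56) → (38.54,100.10) → (49.32,104.56) → (53.78,115.34), returning to the start.

(bCNC post)
(Date: synthetic)
G21
G90
G0 X15.80 Y87.68
M3 S331
G1 X91.36 Y87.68 F2359
G1 X91.36 Y27.34 F2359
G1 X15.80 Y27.34 F2359
G1 X15.80 Y87.68 F2359
M5
G0 X224.24 Y88.59
M3 S331
G1 X220.44 Y85.68 F2359
G1 X215.79 Y86.83 F2359
G1 X213.79 Y91.18 F2359
G1 X215.95 Y95.46 F2359
G1 X220.64 Y96.44 F2359
G1 X224.33 Y93.38 F2359
G1 X224.24 Y88.59 F2359
M5
G0 X73.55 Y106.54
M3 S331
G1 X84.07 Y119.53 F2359
G1 X100.79 Y119.41 F2359
G1 X111.12 Y106.25 F2359
G1 X107.27 Y89.98 F2359
G1 X92.15 Y82.84 F2359
G1 X77.14 Y90.21 F2359
G1 X73.55 Y106.54 F2359
M5
G0 X44.95 Y126.52
M3 S331
G1 X68.41 Y126.52 F2359
G1 X68.41 Y94.28 F2359
G1 X44.95 Y94.28 F2359
G1 X44.95 Y126.52 F2359
M5
G0 X53.78 Y115.34
M3 S331
G1 X49.32 Y126.12 F2359
G1 X38.54 Y130.58 F2359
G1 X27.76 Y126.12 F2359
G1 X23.30 Y115.34 F2359
G1 X27.76 Y104.56 F2359
G1 X38.54 Y100.10 F2359
G1 X49.32 Y104.56 F2359
G1 X53.78 Y115.34 F2359
M5
G0 X0.00 Y0.00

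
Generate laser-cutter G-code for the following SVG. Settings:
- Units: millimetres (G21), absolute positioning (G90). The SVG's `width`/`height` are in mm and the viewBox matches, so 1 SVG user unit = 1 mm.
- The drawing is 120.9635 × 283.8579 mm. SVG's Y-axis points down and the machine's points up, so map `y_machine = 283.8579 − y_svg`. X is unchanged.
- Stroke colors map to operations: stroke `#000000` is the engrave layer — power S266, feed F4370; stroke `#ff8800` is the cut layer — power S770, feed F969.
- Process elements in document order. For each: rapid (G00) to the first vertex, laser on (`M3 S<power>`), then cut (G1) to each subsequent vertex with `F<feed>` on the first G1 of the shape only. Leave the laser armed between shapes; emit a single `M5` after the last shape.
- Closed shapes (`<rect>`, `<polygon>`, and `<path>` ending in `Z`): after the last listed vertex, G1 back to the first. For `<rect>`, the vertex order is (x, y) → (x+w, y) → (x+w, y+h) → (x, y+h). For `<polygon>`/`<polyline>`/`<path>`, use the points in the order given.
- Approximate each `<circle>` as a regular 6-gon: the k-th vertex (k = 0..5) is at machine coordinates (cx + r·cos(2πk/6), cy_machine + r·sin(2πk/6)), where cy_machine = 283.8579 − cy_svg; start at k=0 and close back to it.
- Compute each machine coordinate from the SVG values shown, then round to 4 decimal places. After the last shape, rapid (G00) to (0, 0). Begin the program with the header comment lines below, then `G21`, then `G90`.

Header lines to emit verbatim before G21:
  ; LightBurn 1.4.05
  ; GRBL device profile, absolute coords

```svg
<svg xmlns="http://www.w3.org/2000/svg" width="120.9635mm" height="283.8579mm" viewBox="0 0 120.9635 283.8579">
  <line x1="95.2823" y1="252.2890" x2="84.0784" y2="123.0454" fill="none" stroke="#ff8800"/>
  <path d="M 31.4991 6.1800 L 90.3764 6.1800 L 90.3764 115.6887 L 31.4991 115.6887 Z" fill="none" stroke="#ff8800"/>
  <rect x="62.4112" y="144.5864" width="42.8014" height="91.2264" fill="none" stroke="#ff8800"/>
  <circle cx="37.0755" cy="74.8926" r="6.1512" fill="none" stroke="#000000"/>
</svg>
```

; LightBurn 1.4.05
; GRBL device profile, absolute coords
G21
G90
G00 X95.2823 Y31.5689
M3 S770
G1 X84.0784 Y160.8125 F969
G00 X31.4991 Y277.6779
M3 S770
G1 X90.3764 Y277.6779 F969
G1 X90.3764 Y168.1692
G1 X31.4991 Y168.1692
G1 X31.4991 Y277.6779
G00 X62.4112 Y139.2715
M3 S770
G1 X105.2126 Y139.2715 F969
G1 X105.2126 Y48.0451
G1 X62.4112 Y48.0451
G1 X62.4112 Y139.2715
G00 X43.2267 Y208.9653
M3 S266
G1 X40.1511 Y214.2924 F4370
G1 X33.9999 Y214.2924
G1 X30.9243 Y208.9653
G1 X33.9999 Y203.6382
G1 X40.1511 Y203.6382
G1 X43.2267 Y208.9653
M5
G00 X0.0000 Y0.0000

Since the viewBox matches the mm dimensions, user units are millimetres directly. The only transform is the Y-flip y_m = 283.8579 − y_svg.

Shape 1 is a line segment drawn with `<line>`. Its stroke #ff8800 means cut at S770, F969. After flipping Y the toolpath is (95.2823,31.5689) → (84.0784,160.8125).

Shape 2 is a rectangle drawn with `<path>`. Its stroke #ff8800 means cut at S770, F969. After flipping Y the toolpath is (31.4991,277.6779) → (90.3764,277.6779) → (90.3764,168.1692) → (31.4991,168.1692) → (31.4991,277.6779), returning to the start.

Shape 3 is a rectangle drawn with `<rect>`. Its stroke #ff8800 means cut at S770, F969. After flipping Y the toolpath is (62.4112,139.2715) → (105.2126,139.2715) → (105.2126,48.0451) → (62.4112,48.0451) → (62.4112,139.2715), returning to the start.

Shape 4 is a circle drawn with `<circle>`. Its stroke #000000 means engrave at S266, F4370. After flipping Y the toolpath is (43.2267,208.9653) → (40.1511,214.2924) → (33.9999,214.2924) → (30.9243,208.9653) → (33.9999,203.6382) → (40.1511,203.6382) → (43.2267,208.9653), returning to the start.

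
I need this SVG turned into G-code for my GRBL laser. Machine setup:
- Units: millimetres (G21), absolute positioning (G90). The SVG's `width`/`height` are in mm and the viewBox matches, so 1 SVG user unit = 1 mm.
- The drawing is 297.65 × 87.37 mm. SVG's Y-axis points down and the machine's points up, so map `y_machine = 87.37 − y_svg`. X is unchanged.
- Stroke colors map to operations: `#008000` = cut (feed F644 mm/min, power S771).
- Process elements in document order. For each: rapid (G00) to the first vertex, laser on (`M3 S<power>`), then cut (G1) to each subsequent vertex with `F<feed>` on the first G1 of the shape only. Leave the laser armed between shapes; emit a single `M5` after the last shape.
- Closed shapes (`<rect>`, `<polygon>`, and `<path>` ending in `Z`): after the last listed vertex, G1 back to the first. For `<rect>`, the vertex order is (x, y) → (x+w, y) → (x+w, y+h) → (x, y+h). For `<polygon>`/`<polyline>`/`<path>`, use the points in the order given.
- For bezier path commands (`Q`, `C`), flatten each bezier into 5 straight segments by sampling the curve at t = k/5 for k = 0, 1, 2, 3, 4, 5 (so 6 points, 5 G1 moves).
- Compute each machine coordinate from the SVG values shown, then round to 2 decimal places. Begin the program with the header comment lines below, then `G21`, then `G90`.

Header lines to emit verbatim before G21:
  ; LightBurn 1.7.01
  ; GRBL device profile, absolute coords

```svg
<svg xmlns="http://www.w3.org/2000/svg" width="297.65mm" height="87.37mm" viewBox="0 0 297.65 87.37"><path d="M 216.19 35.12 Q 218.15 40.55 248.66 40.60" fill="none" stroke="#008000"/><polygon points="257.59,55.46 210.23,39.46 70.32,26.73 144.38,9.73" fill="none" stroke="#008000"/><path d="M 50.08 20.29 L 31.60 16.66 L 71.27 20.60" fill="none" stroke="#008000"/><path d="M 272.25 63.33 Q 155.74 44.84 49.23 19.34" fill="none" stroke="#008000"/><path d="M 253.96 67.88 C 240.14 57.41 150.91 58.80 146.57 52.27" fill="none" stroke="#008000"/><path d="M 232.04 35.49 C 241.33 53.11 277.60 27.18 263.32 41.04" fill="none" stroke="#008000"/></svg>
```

viewBox `0 0 297.65 87.37` with mm width/height → 1 unit = 1 mm. Flip: y_m = 87.37 − y_svg.

**Shape 1** — `<path>` quadratic bezier, stroke `#008000` → cut (S771, F644). Control points (SVG): P0=(216.19,35.12), P1=(218.15,40.55), P2=(248.66,40.60); sampled at t=k/5. Machine vertices: (216.19,52.25) → (218.12,50.29) → (222.33,48.77) → (228.82,47.67) → (237.60,47.01) → (248.66,46.77). Open path.

**Shape 2** — `<polygon>` closed polygon, stroke `#008000` → cut (S771, F644). Machine vertices: (257.59,31.91) → (210.23,47.91) → (70.32,60.64) → (144.38,77.64) → (257.59,31.91). Closed: final G1 returns to the first vertex.

**Shape 3** — `<path>` open polyline, stroke `#008000` → cut (S771, F644). Machine vertices: (50.08,67.08) → (31.60,70.71) → (71.27,66.77). Open path.

**Shape 4** — `<path>` quadratic bezier, stroke `#008000` → cut (S771, F644). Control points (SVG): P0=(272.25,63.33), P1=(155.74,44.84), P2=(49.23,19.34); sampled at t=k/5. Machine vertices: (272.25,24.04) → (226.05,31.72) → (180.64,39.95) → (136.04,48.75) → (92.23,58.11) → (49.23,68.03). Open path.

**Shape 5** — `<path>` cubic bezier, stroke `#008000` → cut (S771, F644). Control points (SVG): P0=(253.96,67.88), P1=(240.14,57.41), P2=(150.91,58.80), P3=(146.57,52.27); sampled at t=k/5. Machine vertices: (253.96,19.49) → (237.90,24.51) → (211.44,27.63) → (182.27,29.80) → (158.08,31.97) → (146.57,35.10). Open path.

**Shape 6** — `<path>` cubic bezier, stroke `#008000` → cut (S771, F644). Control points (SVG): P0=(232.04,35.49), P1=(241.33,53.11), P2=(277.60,27.18), P3=(263.32,41.04); sampled at t=k/5. Machine vertices: (232.04,51.88) → (240.23,45.87) → (251.18,46.31) → (261.15,49.20) → (266.44,50.54) → (263.32,46.33). Open path.

; LightBurn 1.7.01
; GRBL device profile, absolute coords
G21
G90
G00 X216.19 Y52.25
M3 S771
G1 X218.12 Y50.29 F644
G1 X222.33 Y48.77
G1 X228.82 Y47.67
G1 X237.60 Y47.01
G1 X248.66 Y46.77
G00 X257.59 Y31.91
M3 S771
G1 X210.23 Y47.91 F644
G1 X70.32 Y60.64
G1 X144.38 Y77.64
G1 X257.59 Y31.91
G00 X50.08 Y67.08
M3 S771
G1 X31.60 Y70.71 F644
G1 X71.27 Y66.77
G00 X272.25 Y24.04
M3 S771
G1 X226.05 Y31.72 F644
G1 X180.64 Y39.95
G1 X136.04 Y48.75
G1 X92.23 Y58.11
G1 X49.23 Y68.03
G00 X253.96 Y19.49
M3 S771
G1 X237.90 Y24.51 F644
G1 X211.44 Y27.63
G1 X182.27 Y29.80
G1 X158.08 Y31.97
G1 X146.57 Y35.10
G00 X232.04 Y51.88
M3 S771
G1 X240.23 Y45.87 F644
G1 X251.18 Y46.31
G1 X261.15 Y49.20
G1 X266.44 Y50.54
G1 X263.32 Y46.33
M5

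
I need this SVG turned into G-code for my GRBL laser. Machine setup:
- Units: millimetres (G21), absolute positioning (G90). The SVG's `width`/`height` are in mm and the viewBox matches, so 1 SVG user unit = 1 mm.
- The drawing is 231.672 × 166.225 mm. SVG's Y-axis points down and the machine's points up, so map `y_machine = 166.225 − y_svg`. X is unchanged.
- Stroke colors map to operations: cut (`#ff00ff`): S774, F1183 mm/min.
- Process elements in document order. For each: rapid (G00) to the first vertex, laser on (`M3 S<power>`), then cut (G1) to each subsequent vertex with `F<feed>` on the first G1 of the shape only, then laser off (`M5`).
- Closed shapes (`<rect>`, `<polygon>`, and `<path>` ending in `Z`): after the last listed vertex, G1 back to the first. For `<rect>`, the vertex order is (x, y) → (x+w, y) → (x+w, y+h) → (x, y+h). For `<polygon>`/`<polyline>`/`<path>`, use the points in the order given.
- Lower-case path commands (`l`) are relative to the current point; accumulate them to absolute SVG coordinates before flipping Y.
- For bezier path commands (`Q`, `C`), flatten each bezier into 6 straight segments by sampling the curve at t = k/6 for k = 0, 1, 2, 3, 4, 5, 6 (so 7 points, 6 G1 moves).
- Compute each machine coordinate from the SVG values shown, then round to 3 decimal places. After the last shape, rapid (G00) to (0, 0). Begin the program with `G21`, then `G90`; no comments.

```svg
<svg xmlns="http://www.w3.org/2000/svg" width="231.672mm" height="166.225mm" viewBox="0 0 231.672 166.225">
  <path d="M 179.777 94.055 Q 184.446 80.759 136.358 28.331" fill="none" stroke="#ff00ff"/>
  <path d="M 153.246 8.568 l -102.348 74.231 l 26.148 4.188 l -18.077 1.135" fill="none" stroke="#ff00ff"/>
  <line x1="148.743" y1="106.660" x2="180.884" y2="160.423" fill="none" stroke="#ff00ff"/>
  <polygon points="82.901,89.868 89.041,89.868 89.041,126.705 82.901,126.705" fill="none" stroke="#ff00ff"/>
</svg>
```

G21
G90
G00 X179.777 Y72.170
M3 S774
G1 X179.868 Y77.689 F1183
G1 X177.028 Y85.382
G1 X171.257 Y95.249
G1 X162.555 Y107.290
G1 X150.922 Y121.505
G1 X136.358 Y137.894
M5
G00 X153.246 Y157.657
M3 S774
G1 X50.898 Y83.426 F1183
G1 X77.046 Y79.238
G1 X58.969 Y78.103
M5
G00 X148.743 Y59.565
M3 S774
G1 X180.884 Y5.802 F1183
M5
G00 X82.901 Y76.357
M3 S774
G1 X89.041 Y76.357 F1183
G1 X89.041 Y39.520
G1 X82.901 Y39.520
G1 X82.901 Y76.357
M5
G00 X0.000 Y0.000

1 u = 1 mm; y_m = 166.225 − y.

[1] `<path>` quadratic bezier, #ff00ff→cut S774 F1183: (179.777,72.170) → (179.868,77.689) → (177.028,85.382) → (171.257,95.249) → (162.555,107.290) → (150.922,121.505) → (136.358,137.894)

[2] `<path>` open polyline, #ff00ff→cut S774 F1183: (153.246,157.657) → (50.898,83.426) → (77.046,79.238) → (58.969,78.103)

[3] `<line>` line segment, #ff00ff→cut S774 F1183: (148.743,59.565) → (180.884,5.802)

[4] `<polygon>` rectangle, #ff00ff→cut S774 F1183: (82.901,76.357) → (89.041,76.357) → (89.041,39.520) → (82.901,39.520) → (82.901,76.357) (closed)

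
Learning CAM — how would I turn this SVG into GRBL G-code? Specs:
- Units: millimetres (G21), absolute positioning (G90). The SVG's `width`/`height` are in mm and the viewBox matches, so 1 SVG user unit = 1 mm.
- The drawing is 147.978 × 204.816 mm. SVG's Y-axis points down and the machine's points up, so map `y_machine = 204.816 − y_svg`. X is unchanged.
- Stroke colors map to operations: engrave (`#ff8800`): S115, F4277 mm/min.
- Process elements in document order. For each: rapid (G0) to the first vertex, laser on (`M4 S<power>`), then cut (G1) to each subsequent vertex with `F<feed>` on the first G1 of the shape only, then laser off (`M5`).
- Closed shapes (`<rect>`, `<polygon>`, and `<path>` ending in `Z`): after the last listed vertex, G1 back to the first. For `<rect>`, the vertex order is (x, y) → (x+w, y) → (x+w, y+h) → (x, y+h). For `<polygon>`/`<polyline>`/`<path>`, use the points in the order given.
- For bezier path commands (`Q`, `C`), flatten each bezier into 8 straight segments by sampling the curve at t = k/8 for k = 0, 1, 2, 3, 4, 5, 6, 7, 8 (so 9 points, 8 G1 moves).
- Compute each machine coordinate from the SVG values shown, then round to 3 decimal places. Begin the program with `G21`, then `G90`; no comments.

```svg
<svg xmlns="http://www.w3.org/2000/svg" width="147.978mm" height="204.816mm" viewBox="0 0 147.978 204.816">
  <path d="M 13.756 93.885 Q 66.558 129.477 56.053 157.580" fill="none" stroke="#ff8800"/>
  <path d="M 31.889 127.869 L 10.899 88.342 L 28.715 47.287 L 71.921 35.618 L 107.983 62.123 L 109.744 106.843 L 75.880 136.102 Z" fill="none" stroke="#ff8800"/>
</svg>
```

viewBox `0 0 147.978 204.816` with mm width/height → 1 unit = 1 mm. Flip: y_m = 204.816 − y_svg.

**Shape 1** — `<path>` quadratic bezier, stroke `#ff8800` → engrave (S115, F4277). Control points (SVG): P0=(13.756,93.885), P1=(66.558,129.477), P2=(56.053,157.580); sampled at t=k/8. Machine vertices: (13.756,110.931) → (25.967,102.150) → (36.200,93.603) → (44.455,85.290) → (50.731,77.211) → (55.029,69.366) → (57.349,61.756) → (57.690,54.379) → (56.053,47.236). Open path.

**Shape 2** — `<path>` regular polygon, stroke `#ff8800` → engrave (S115, F4277). Machine vertices: (31.889,76.947) → (10.899,116.474) → (28.715,157.529) → (71.921,169.198) → (107.983,142.693) → (109.744,97.973) → (75.880,68.714) → (31.889,76.947). Closed: final G1 returns to the first vertex.

G21
G90
G0 X13.756 Y110.931
M4 S115
G1 X25.967 Y102.150 F4277
G1 X36.200 Y93.603
G1 X44.455 Y85.290
G1 X50.731 Y77.211
G1 X55.029 Y69.366
G1 X57.349 Y61.756
G1 X57.690 Y54.379
G1 X56.053 Y47.236
M5
G0 X31.889 Y76.947
M4 S115
G1 X10.899 Y116.474 F4277
G1 X28.715 Y157.529
G1 X71.921 Y169.198
G1 X107.983 Y142.693
G1 X109.744 Y97.973
G1 X75.880 Y68.714
G1 X31.889 Y76.947
M5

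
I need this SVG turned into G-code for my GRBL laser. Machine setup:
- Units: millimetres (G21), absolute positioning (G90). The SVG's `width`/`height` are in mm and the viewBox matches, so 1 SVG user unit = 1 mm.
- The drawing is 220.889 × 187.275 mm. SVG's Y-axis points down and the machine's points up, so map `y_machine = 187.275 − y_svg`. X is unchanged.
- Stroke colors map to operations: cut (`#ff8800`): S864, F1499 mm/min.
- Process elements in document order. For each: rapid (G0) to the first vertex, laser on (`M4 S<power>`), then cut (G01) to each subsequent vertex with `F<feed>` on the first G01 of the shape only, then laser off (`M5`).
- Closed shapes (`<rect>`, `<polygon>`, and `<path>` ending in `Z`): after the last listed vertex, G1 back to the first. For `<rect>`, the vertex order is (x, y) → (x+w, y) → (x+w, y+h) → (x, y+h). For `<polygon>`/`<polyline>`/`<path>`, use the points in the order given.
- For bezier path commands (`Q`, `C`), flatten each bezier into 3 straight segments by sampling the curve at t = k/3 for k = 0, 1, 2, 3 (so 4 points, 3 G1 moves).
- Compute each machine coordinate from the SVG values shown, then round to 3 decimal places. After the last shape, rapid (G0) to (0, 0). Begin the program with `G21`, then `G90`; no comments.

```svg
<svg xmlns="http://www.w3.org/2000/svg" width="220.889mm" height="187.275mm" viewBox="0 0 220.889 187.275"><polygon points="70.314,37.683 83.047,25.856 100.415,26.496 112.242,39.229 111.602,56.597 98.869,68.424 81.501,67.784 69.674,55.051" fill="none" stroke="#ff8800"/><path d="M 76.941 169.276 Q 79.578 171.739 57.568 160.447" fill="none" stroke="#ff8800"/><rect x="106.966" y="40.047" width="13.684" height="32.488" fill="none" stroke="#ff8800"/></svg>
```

G21
G90
G0 X70.314 Y149.592
M4 S864
G01 X83.047 Y161.419 F1499
G01 X100.415 Y160.779
G01 X112.242 Y148.046
G01 X111.602 Y130.678
G01 X98.869 Y118.851
G01 X81.501 Y119.491
G01 X69.674 Y132.224
G01 X70.314 Y149.592
M5
G0 X76.941 Y17.999
M4 S864
G01 X75.960 Y17.885 F1499
G01 X69.503 Y20.828
G01 X57.568 Y26.828
M5
G0 X106.966 Y147.228
M4 S864
G01 X120.650 Y147.228 F1499
G01 X120.650 Y114.740
G01 X106.966 Y114.740
G01 X106.966 Y147.228
M5
G0 X0.000 Y0.000

Since the viewBox matches the mm dimensions, user units are millimetres directly. The only transform is the Y-flip y_m = 187.275 − y_svg.

Shape 1 is a regular polygon drawn with `<polygon>`. Its stroke #ff8800 means cut at S864, F1499. After flipping Y the toolpath is (70.314,149.592) → (83.047,161.419) → (100.415,160.779) → (112.242,148.046) → (111.602,130.678) → (98.869,118.851) → (81.501,119.491) → (69.674,132.224) → (70.314,149.592), returning to the start.

Shape 2 is a quadratic bezier drawn with `<path>`. Its stroke #ff8800 means cut at S864, F1499. After flipping Y the toolpath is (76.941,17.999) → (75.960,17.885) → (69.503,20.828) → (57.568,26.828).

Shape 3 is a rectangle drawn with `<rect>`. Its stroke #ff8800 means cut at S864, F1499. After flipping Y the toolpath is (106.966,147.228) → (120.650,147.228) → (120.650,114.740) → (106.966,114.740) → (106.966,147.228), returning to the start.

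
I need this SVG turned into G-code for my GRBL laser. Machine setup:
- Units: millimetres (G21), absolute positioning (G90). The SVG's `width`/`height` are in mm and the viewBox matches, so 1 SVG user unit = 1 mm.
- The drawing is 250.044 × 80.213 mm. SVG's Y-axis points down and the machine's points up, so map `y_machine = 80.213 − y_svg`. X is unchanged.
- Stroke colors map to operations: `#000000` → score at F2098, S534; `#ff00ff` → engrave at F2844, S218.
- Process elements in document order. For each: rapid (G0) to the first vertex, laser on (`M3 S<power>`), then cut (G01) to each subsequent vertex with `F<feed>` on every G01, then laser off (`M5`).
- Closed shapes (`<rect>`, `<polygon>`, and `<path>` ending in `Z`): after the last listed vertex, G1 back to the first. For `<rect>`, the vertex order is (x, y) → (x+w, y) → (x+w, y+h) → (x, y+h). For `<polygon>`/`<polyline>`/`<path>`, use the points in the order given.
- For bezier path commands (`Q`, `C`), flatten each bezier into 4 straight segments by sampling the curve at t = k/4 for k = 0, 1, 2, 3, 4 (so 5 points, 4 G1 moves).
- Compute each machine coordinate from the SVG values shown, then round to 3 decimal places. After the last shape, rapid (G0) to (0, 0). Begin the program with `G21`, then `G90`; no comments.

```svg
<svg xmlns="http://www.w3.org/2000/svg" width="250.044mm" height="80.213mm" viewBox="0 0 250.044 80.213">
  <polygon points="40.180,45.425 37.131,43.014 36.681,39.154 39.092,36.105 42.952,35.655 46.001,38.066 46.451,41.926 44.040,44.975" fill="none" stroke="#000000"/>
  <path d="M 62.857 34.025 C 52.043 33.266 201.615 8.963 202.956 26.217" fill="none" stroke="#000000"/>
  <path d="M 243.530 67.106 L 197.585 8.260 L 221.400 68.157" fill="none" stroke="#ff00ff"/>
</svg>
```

Since the viewBox matches the mm dimensions, user units are millimetres directly. The only transform is the Y-flip y_m = 80.213 − y_svg.

Shape 1 is a regular polygon drawn with `<polygon>`. Its stroke #000000 means score at S534, F2098. After flipping Y the toolpath is (40.180,34.788) → (37.131,37.199) → (36.681,41.059) → (39.092,44.108) → (42.952,44.558) → (46.001,42.147) → (46.451,38.287) → (44.040,35.238) → (40.180,34.788), returning to the start.

Shape 2 is a cubic bezier drawn with `<path>`. Its stroke #000000 means score at S534, F2098. After flipping Y the toolpath is (62.857,46.188) → (79.997,50.155) → (128.348,56.847) → (178.979,60.162) → (202.956,53.996).

Shape 3 is a open polyline drawn with `<path>`. Its stroke #ff00ff means engrave at S218, F2844. After flipping Y the toolpath is (243.530,13.107) → (197.585,71.953) → (221.400,12.056).

G21
G90
G0 X40.180 Y34.788
M3 S534
G01 X37.131 Y37.199 F2098
G01 X36.681 Y41.059 F2098
G01 X39.092 Y44.108 F2098
G01 X42.952 Y44.558 F2098
G01 X46.001 Y42.147 F2098
G01 X46.451 Y38.287 F2098
G01 X44.040 Y35.238 F2098
G01 X40.180 Y34.788 F2098
M5
G0 X62.857 Y46.188
M3 S534
G01 X79.997 Y50.155 F2098
G01 X128.348 Y56.847 F2098
G01 X178.979 Y60.162 F2098
G01 X202.956 Y53.996 F2098
M5
G0 X243.530 Y13.107
M3 S218
G01 X197.585 Y71.953 F2844
G01 X221.400 Y12.056 F2844
M5
G0 X0.000 Y0.000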